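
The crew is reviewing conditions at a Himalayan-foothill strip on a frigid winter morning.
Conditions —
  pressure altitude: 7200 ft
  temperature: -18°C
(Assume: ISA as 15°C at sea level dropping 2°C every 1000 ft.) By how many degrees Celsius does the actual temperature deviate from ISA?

ISA-18.6°C

ISA temperature at 7200 ft = 15 − 2 × (7200/1000) = 0.6°C.
Deviation = OAT − ISA = -18 − 0.6 = -18.6°C.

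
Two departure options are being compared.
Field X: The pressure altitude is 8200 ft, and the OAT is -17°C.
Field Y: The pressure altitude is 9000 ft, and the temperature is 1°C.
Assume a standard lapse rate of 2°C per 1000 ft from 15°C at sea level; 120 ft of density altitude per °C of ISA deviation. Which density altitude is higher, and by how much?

Field Y by 3152 ft

Field X: ISA temp = -1.4°C, deviation -15.6°C, DA = 8200 + 120 × (-15.6) = 6328 ft.
Field Y: ISA temp = -3°C, deviation +4°C, DA = 9000 + 120 × 4 = 9480 ft.
Field Y is higher by 9480 − 6328 = 3152 ft.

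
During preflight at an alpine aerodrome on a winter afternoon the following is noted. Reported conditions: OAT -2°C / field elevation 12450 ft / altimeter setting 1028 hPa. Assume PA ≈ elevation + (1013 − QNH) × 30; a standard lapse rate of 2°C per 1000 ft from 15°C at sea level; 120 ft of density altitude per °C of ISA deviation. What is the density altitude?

Pressure altitude = 12450 + (1013 − 1028) × 30 = 12450 + (-450) = 12000 ft.
ISA temperature at 12000 ft = 15 − 2 × (12000/1000) = -9°C.
ISA deviation = -2 − (-9) = +7°C.
Density altitude = 12000 + 120 × (7) = 12840 ft.

12840 ft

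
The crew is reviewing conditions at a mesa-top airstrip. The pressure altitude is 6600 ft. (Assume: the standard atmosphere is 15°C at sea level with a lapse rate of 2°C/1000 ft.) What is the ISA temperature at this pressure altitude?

ISA temperature = 15 − 2 × (6600/1000) = 15 − 13.2 = 1.8°C.

1.8°C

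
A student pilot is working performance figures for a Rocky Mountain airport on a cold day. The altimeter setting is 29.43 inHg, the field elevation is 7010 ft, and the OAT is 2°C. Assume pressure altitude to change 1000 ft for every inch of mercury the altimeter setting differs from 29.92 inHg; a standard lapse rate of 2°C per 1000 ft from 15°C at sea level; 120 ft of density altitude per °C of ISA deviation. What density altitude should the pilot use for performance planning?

Pressure altitude = 7010 + (29.92 − 29.43) × 1000 = 7010 + (+490) = 7500 ft.
ISA temperature at 7500 ft = 15 − 2 × (7500/1000) = 0°C.
ISA deviation = 2 − 0 = +2°C.
Density altitude = 7500 + 120 × (2) = 7740 ft.

7740 ft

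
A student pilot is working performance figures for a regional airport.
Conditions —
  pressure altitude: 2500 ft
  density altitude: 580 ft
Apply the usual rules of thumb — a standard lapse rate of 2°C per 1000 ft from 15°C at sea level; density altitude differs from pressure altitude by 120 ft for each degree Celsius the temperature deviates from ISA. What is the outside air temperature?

-6°C

Density altitude − pressure altitude = 580 − 2500 = -1920 ft.
At 120 ft/°C that is an ISA deviation of -1920/120 = -16°C.
ISA temperature at 2500 ft = 15 − 2 × (2500/1000) = 10°C.
OAT = ISA + deviation = 10 + (-16) = -6°C.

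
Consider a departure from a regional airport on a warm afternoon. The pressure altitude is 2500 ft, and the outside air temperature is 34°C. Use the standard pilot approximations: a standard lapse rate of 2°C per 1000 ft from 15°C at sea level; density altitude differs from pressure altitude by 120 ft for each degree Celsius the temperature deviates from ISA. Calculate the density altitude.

ISA temperature at 2500 ft = 15 − 2 × (2500/1000) = 10°C.
ISA deviation = 34 − 10 = +24°C.
Density altitude = 2500 + 120 × (24) = 2500 + (+2880) = 5380 ft.

5380 ft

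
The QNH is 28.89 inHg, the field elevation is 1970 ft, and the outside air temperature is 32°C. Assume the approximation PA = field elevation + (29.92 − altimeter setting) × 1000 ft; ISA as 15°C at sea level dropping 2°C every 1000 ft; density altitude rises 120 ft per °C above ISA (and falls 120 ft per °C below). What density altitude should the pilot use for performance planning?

Pressure altitude = 1970 + (29.92 − 28.89) × 1000 = 1970 + (+1030) = 3000 ft.
ISA temperature at 3000 ft = 15 − 2 × (3000/1000) = 9°C.
ISA deviation = 32 − 9 = +23°C.
Density altitude = 3000 + 120 × (23) = 5760 ft.

5760 ft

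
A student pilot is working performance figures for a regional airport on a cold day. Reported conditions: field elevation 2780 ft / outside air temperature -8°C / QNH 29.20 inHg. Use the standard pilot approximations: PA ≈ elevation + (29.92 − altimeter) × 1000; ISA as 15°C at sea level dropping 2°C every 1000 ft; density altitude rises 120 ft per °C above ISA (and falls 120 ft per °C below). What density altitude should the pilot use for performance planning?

Pressure altitude = 2780 + (29.92 − 29.20) × 1000 = 2780 + (+720) = 3500 ft.
ISA temperature at 3500 ft = 15 − 2 × (3500/1000) = 8°C.
ISA deviation = -8 − 8 = -16°C.
Density altitude = 3500 + 120 × (-16) = 1580 ft.

1580 ft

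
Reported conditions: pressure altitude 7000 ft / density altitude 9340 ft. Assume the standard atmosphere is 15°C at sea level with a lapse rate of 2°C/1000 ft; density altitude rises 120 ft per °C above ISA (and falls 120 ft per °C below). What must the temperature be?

Density altitude − pressure altitude = 9340 − 7000 = +2340 ft.
At 120 ft/°C that is an ISA deviation of 2340/120 = +19.5°C.
ISA temperature at 7000 ft = 15 − 2 × (7000/1000) = 1°C.
OAT = ISA + deviation = 1 + (+19.5) = 20.5°C.

20.5°C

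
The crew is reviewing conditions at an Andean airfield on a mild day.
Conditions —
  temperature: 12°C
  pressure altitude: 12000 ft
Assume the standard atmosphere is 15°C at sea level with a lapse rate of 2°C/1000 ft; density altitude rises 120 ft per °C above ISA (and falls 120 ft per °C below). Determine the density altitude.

ISA temperature at 12000 ft = 15 − 2 × (12000/1000) = -9°C.
ISA deviation = 12 − (-9) = +21°C.
Density altitude = 12000 + 120 × (21) = 12000 + (+2520) = 14520 ft.

14520 ft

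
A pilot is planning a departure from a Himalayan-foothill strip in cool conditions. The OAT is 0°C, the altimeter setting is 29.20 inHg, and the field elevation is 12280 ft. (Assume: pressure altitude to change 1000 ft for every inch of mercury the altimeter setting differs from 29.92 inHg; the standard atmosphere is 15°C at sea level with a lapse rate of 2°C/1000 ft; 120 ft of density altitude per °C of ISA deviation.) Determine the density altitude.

14320 ft

Pressure altitude = 12280 + (29.92 − 29.20) × 1000 = 12280 + (+720) = 13000 ft.
ISA temperature at 13000 ft = 15 − 2 × (13000/1000) = -11°C.
ISA deviation = 0 − (-11) = +11°C.
Density altitude = 13000 + 120 × (11) = 14320 ft.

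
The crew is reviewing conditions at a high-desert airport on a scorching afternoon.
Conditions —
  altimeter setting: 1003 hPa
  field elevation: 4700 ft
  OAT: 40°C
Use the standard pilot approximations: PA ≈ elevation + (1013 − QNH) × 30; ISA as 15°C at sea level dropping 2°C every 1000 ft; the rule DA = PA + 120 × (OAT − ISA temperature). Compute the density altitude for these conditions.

9200 ft

Pressure altitude = 4700 + (1013 − 1003) × 30 = 4700 + (+300) = 5000 ft.
ISA temperature at 5000 ft = 15 − 2 × (5000/1000) = 5°C.
ISA deviation = 40 − 5 = +35°C.
Density altitude = 5000 + 120 × (35) = 9200 ft.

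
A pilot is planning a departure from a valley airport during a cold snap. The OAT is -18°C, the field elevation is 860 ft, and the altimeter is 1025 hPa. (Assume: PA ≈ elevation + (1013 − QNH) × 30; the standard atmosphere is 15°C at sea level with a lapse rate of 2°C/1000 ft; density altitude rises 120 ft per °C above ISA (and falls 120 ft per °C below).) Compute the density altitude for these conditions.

-3340 ft

Pressure altitude = 860 + (1013 − 1025) × 30 = 860 + (-360) = 500 ft.
ISA temperature at 500 ft = 15 − 2 × (500/1000) = 14°C.
ISA deviation = -18 − 14 = -32°C.
Density altitude = 500 + 120 × (-32) = -3340 ft.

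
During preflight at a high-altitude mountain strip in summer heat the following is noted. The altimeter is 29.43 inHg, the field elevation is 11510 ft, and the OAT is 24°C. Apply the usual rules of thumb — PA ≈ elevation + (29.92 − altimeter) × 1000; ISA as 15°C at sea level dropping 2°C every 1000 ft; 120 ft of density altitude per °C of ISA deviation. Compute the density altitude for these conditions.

15960 ft

Pressure altitude = 11510 + (29.92 − 29.43) × 1000 = 11510 + (+490) = 12000 ft.
ISA temperature at 12000 ft = 15 − 2 × (12000/1000) = -9°C.
ISA deviation = 24 − (-9) = +33°C.
Density altitude = 12000 + 120 × (33) = 15960 ft.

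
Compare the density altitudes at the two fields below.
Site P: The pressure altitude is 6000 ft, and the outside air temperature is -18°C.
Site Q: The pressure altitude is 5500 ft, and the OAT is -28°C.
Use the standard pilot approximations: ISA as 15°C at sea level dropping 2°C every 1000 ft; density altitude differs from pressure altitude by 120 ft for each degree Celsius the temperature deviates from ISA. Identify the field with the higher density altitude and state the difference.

Site P: ISA temp = 3°C, deviation -21°C, DA = 6000 + 120 × (-21) = 3480 ft.
Site Q: ISA temp = 4°C, deviation -32°C, DA = 5500 + 120 × (-32) = 1660 ft.
Site P is higher by 3480 − 1660 = 1820 ft.

Site P by 1820 ft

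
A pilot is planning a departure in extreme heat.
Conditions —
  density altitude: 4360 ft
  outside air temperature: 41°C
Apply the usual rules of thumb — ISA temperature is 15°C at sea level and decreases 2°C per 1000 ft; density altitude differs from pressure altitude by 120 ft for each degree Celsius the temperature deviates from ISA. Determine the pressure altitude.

DA = PA + 120 × (OAT − (15 − 2·PA/1000)) = PA + 120·OAT − 1800 + 0.24·PA = 1.24·PA + 120·OAT − 1800.
So 1.24·PA = 4360 − 120 × 41 + 1800 = 1240.
PA = 1240 / 1.24 = 1000 ft.

1000 ft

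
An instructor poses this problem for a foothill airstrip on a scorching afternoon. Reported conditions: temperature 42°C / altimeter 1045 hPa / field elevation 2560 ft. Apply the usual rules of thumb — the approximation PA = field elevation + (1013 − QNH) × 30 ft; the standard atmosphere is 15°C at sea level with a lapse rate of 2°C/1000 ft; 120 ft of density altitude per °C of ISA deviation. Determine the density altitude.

5224 ft

Pressure altitude = 2560 + (1013 − 1045) × 30 = 2560 + (-960) = 1600 ft.
ISA temperature at 1600 ft = 15 − 2 × (1600/1000) = 11.8°C.
ISA deviation = 42 − 11.8 = +30.2°C.
Density altitude = 1600 + 120 × (30.2) = 5224 ft.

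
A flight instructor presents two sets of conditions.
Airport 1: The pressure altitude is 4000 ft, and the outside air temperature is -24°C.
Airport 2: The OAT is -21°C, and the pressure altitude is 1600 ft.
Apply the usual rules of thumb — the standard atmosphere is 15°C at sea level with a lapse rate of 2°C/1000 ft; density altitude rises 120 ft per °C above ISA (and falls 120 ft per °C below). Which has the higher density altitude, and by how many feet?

Airport 1 by 2616 ft

Airport 1: ISA temp = 7°C, deviation -31°C, DA = 4000 + 120 × (-31) = 280 ft.
Airport 2: ISA temp = 11.8°C, deviation -32.8°C, DA = 1600 + 120 × (-32.8) = -2336 ft.
Airport 1 is higher by 280 − (-2336) = 2616 ft.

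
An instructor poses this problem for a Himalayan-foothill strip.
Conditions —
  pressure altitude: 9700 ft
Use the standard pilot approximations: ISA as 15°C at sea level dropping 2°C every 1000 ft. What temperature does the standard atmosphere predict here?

-4.4°C

ISA temperature = 15 − 2 × (9700/1000) = 15 − 19.4 = -4.4°C.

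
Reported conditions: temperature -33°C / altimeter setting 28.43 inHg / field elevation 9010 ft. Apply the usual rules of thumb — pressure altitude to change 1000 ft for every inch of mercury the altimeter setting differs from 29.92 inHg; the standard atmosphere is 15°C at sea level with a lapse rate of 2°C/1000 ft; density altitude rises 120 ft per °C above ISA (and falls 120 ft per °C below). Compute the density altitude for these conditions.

Pressure altitude = 9010 + (29.92 − 28.43) × 1000 = 9010 + (+1490) = 10500 ft.
ISA temperature at 10500 ft = 15 − 2 × (10500/1000) = -6°C.
ISA deviation = -33 − (-6) = -27°C.
Density altitude = 10500 + 120 × (-27) = 7260 ft.

7260 ft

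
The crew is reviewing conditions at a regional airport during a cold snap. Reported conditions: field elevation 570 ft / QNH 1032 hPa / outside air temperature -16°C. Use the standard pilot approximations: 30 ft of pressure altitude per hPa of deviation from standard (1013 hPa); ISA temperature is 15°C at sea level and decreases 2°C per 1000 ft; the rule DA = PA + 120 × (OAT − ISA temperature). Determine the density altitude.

-3720 ft

Pressure altitude = 570 + (1013 − 1032) × 30 = 570 + (-570) = 0 ft.
ISA temperature at 0 ft = 15 − 2 × (0/1000) = 15°C.
ISA deviation = -16 − 15 = -31°C.
Density altitude = 0 + 120 × (-31) = -3720 ft.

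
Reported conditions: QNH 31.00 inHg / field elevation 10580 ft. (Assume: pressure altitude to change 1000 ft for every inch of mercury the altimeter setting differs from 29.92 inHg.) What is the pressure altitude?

9500 ft

Pressure correction = (29.92 − 31.00) × 1000 = -1080 ft.
Pressure altitude = 10580 + (-1080) = 9500 ft.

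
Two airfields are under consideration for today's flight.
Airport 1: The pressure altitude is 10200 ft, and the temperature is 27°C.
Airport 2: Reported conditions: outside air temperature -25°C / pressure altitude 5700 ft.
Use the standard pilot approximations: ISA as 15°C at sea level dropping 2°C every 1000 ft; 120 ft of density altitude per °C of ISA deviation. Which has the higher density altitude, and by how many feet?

Airport 1: ISA temp = -5.4°C, deviation +32.4°C, DA = 10200 + 120 × 32.4 = 14088 ft.
Airport 2: ISA temp = 3.6°C, deviation -28.6°C, DA = 5700 + 120 × (-28.6) = 2268 ft.
Airport 1 is higher by 14088 − 2268 = 11820 ft.

Airport 1 by 11820 ft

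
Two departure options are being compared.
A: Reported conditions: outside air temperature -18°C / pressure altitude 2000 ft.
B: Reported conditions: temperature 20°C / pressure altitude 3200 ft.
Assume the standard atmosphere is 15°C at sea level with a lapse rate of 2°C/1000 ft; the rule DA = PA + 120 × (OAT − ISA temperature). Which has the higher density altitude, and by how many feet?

A: ISA temp = 11°C, deviation -29°C, DA = 2000 + 120 × (-29) = -1480 ft.
B: ISA temp = 8.6°C, deviation +11.4°C, DA = 3200 + 120 × 11.4 = 4568 ft.
B is higher by 4568 − (-1480) = 6048 ft.

B by 6048 ft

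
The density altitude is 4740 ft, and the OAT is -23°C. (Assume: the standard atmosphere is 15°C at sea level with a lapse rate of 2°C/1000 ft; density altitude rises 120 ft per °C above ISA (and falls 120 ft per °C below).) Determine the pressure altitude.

DA = PA + 120 × (OAT − (15 − 2·PA/1000)) = PA + 120·OAT − 1800 + 0.24·PA = 1.24·PA + 120·OAT − 1800.
So 1.24·PA = 4740 − 120 × (-23) + 1800 = 9300.
PA = 9300 / 1.24 = 7500 ft.

7500 ft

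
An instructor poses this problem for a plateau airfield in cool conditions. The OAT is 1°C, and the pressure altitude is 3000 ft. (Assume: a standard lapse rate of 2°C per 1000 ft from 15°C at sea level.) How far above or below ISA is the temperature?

ISA-8°C

ISA temperature at 3000 ft = 15 − 2 × (3000/1000) = 9°C.
Deviation = OAT − ISA = 1 − 9 = -8°C.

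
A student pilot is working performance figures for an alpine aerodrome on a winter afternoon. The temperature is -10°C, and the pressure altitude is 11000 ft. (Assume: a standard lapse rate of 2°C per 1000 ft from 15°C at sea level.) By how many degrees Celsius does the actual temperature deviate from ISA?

ISA temperature at 11000 ft = 15 − 2 × (11000/1000) = -7°C.
Deviation = OAT − ISA = -10 − (-7) = -3°C.

ISA-3°C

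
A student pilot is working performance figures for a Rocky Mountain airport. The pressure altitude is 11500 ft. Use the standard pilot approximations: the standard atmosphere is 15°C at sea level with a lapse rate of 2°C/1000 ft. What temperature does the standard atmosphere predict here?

ISA temperature = 15 − 2 × (11500/1000) = 15 − 23 = -8°C.

-8°C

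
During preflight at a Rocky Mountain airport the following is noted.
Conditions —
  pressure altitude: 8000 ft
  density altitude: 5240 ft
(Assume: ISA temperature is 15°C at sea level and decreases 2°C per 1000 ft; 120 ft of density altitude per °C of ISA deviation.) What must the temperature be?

-24°C

Density altitude − pressure altitude = 5240 − 8000 = -2760 ft.
At 120 ft/°C that is an ISA deviation of -2760/120 = -23°C.
ISA temperature at 8000 ft = 15 − 2 × (8000/1000) = -1°C.
OAT = ISA + deviation = -1 + (-23) = -24°C.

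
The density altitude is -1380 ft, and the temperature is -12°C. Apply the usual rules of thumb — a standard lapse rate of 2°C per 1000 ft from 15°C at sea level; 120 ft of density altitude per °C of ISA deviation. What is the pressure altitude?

1500 ft

DA = PA + 120 × (OAT − (15 − 2·PA/1000)) = PA + 120·OAT − 1800 + 0.24·PA = 1.24·PA + 120·OAT − 1800.
So 1.24·PA = -1380 − 120 × (-12) + 1800 = 1860.
PA = 1860 / 1.24 = 1500 ft.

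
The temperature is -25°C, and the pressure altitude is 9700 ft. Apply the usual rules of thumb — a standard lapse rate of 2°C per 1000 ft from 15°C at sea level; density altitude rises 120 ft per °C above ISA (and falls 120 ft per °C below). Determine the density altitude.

7228 ft

ISA temperature at 9700 ft = 15 − 2 × (9700/1000) = -4.4°C.
ISA deviation = -25 − (-4.4) = -20.6°C.
Density altitude = 9700 + 120 × (-20.6) = 9700 + (-2472) = 7228 ft.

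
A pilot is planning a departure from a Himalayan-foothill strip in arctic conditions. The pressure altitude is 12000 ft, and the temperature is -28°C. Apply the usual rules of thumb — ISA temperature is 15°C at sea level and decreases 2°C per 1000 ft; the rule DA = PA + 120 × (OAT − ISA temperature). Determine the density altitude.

9720 ft

ISA temperature at 12000 ft = 15 − 2 × (12000/1000) = -9°C.
ISA deviation = -28 − (-9) = -19°C.
Density altitude = 12000 + 120 × (-19) = 12000 + (-2280) = 9720 ft.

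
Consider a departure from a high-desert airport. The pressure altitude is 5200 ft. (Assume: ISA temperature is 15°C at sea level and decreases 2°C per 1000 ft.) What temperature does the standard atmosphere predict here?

ISA temperature = 15 − 2 × (5200/1000) = 15 − 10.4 = 4.6°C.

4.6°C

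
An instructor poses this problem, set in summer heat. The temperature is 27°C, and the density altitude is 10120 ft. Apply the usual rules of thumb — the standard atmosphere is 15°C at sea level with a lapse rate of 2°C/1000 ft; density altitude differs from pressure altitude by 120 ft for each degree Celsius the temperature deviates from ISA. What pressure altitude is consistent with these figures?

DA = PA + 120 × (OAT − (15 − 2·PA/1000)) = PA + 120·OAT − 1800 + 0.24·PA = 1.24·PA + 120·OAT − 1800.
So 1.24·PA = 10120 − 120 × 27 + 1800 = 8680.
PA = 8680 / 1.24 = 7000 ft.

7000 ft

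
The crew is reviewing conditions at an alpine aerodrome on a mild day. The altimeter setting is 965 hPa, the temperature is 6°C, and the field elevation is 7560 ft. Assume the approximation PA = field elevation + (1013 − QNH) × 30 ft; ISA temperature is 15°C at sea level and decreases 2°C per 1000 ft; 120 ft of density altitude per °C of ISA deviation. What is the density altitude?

10080 ft

Pressure altitude = 7560 + (1013 − 965) × 30 = 7560 + (+1440) = 9000 ft.
ISA temperature at 9000 ft = 15 − 2 × (9000/1000) = -3°C.
ISA deviation = 6 − (-3) = +9°C.
Density altitude = 9000 + 120 × (9) = 10080 ft.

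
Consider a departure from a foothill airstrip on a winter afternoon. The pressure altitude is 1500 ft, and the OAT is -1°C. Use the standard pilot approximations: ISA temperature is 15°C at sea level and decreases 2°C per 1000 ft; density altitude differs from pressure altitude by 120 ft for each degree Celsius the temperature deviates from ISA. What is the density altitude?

-60 ft

ISA temperature at 1500 ft = 15 − 2 × (1500/1000) = 12°C.
ISA deviation = -1 − 12 = -13°C.
Density altitude = 1500 + 120 × (-13) = 1500 + (-1560) = -60 ft.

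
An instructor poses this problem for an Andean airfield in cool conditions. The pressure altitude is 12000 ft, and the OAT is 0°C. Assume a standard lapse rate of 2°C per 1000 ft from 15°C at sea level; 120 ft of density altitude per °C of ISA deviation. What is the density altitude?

13080 ft

ISA temperature at 12000 ft = 15 − 2 × (12000/1000) = -9°C.
ISA deviation = 0 − (-9) = +9°C.
Density altitude = 12000 + 120 × (9) = 12000 + (+1080) = 13080 ft.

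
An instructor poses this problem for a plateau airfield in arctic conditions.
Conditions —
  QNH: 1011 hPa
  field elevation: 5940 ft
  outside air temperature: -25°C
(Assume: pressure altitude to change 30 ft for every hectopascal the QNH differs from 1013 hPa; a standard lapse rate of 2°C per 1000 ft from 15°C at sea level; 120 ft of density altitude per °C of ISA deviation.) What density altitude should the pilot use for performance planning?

2640 ft

Pressure altitude = 5940 + (1013 − 1011) × 30 = 5940 + (+60) = 6000 ft.
ISA temperature at 6000 ft = 15 − 2 × (6000/1000) = 3°C.
ISA deviation = -25 − 3 = -28°C.
Density altitude = 6000 + 120 × (-28) = 2640 ft.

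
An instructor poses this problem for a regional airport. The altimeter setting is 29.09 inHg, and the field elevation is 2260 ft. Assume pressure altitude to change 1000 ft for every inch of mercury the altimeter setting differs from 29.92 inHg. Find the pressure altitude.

3090 ft

Pressure correction = (29.92 − 29.09) × 1000 = +830 ft.
Pressure altitude = 2260 + (+830) = 3090 ft.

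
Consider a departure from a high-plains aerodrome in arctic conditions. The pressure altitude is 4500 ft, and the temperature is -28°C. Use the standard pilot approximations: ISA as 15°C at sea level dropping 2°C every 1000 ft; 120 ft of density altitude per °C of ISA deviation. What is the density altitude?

ISA temperature at 4500 ft = 15 − 2 × (4500/1000) = 6°C.
ISA deviation = -28 − 6 = -34°C.
Density altitude = 4500 + 120 × (-34) = 4500 + (-4080) = 420 ft.

420 ft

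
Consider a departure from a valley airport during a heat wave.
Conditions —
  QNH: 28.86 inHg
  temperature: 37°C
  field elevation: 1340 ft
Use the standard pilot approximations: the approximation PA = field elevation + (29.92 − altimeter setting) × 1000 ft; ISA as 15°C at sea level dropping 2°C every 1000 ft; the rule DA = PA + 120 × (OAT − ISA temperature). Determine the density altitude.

Pressure altitude = 1340 + (29.92 − 28.86) × 1000 = 1340 + (+1060) = 2400 ft.
ISA temperature at 2400 ft = 15 − 2 × (2400/1000) = 10.2°C.
ISA deviation = 37 − 10.2 = +26.8°C.
Density altitude = 2400 + 120 × (26.8) = 5616 ft.

5616 ft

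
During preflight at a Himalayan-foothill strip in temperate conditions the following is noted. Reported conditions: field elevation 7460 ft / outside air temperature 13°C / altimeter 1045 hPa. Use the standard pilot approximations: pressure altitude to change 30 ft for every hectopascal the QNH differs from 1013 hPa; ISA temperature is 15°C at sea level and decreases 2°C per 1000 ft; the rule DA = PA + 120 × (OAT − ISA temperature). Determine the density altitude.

7820 ft

Pressure altitude = 7460 + (1013 − 1045) × 30 = 7460 + (-960) = 6500 ft.
ISA temperature at 6500 ft = 15 − 2 × (6500/1000) = 2°C.
ISA deviation = 13 − 2 = +11°C.
Density altitude = 6500 + 120 × (11) = 7820 ft.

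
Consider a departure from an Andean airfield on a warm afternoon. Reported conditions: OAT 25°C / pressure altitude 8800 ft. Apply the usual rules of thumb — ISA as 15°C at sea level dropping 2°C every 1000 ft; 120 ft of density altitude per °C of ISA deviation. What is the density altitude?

ISA temperature at 8800 ft = 15 − 2 × (8800/1000) = -2.6°C.
ISA deviation = 25 − (-2.6) = +27.6°C.
Density altitude = 8800 + 120 × (27.6) = 8800 + (+3312) = 12112 ft.

12112 ft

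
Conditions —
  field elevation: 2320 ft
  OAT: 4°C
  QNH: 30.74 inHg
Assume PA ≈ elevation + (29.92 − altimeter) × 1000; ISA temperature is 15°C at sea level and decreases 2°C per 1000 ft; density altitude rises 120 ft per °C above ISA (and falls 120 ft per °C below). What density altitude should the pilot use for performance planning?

Pressure altitude = 2320 + (29.92 − 30.74) × 1000 = 2320 + (-820) = 1500 ft.
ISA temperature at 1500 ft = 15 − 2 × (1500/1000) = 12°C.
ISA deviation = 4 − 12 = -8°C.
Density altitude = 1500 + 120 × (-8) = 540 ft.

540 ft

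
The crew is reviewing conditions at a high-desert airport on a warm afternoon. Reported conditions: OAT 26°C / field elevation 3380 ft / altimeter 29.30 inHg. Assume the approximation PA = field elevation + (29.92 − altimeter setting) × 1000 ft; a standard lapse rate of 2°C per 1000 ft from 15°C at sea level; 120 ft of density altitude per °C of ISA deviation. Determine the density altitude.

6280 ft

Pressure altitude = 3380 + (29.92 − 29.30) × 1000 = 3380 + (+620) = 4000 ft.
ISA temperature at 4000 ft = 15 − 2 × (4000/1000) = 7°C.
ISA deviation = 26 − 7 = +19°C.
Density altitude = 4000 + 120 × (19) = 6280 ft.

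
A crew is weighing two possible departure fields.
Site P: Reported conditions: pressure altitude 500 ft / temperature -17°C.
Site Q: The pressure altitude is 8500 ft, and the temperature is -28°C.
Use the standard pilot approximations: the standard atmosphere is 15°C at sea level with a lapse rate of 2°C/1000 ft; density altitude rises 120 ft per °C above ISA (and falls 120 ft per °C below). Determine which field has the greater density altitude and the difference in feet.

Site P: ISA temp = 14°C, deviation -31°C, DA = 500 + 120 × (-31) = -3220 ft.
Site Q: ISA temp = -2°C, deviation -26°C, DA = 8500 + 120 × (-26) = 5380 ft.
Site Q is higher by 5380 − (-3220) = 8600 ft.

Site Q by 8600 ft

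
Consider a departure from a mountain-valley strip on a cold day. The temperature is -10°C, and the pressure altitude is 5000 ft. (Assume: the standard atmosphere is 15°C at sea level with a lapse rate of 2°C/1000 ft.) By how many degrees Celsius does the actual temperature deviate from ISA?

ISA temperature at 5000 ft = 15 − 2 × (5000/1000) = 5°C.
Deviation = OAT − ISA = -10 − 5 = -15°C.

ISA-15°C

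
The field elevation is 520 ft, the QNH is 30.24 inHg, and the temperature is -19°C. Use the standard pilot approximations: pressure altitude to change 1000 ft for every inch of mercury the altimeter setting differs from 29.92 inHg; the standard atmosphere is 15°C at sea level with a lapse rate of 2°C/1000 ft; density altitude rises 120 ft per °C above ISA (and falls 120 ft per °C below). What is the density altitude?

-3832 ft

Pressure altitude = 520 + (29.92 − 30.24) × 1000 = 520 + (-320) = 200 ft.
ISA temperature at 200 ft = 15 − 2 × (200/1000) = 14.6°C.
ISA deviation = -19 − 14.6 = -33.6°C.
Density altitude = 200 + 120 × (-33.6) = -3832 ft.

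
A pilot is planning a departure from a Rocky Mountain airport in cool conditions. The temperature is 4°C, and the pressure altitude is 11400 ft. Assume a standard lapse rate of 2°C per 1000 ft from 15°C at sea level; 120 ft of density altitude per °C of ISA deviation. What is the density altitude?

12816 ft

ISA temperature at 11400 ft = 15 − 2 × (11400/1000) = -7.8°C.
ISA deviation = 4 − (-7.8) = +11.8°C.
Density altitude = 11400 + 120 × (11.8) = 11400 + (+1416) = 12816 ft.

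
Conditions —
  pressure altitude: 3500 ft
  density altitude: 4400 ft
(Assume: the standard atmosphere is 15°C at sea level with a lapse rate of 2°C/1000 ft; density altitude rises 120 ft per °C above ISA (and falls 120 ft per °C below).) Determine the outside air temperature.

Density altitude − pressure altitude = 4400 − 3500 = +900 ft.
At 120 ft/°C that is an ISA deviation of 900/120 = +7.5°C.
ISA temperature at 3500 ft = 15 − 2 × (3500/1000) = 8°C.
OAT = ISA + deviation = 8 + (+7.5) = 15.5°C.

15.5°C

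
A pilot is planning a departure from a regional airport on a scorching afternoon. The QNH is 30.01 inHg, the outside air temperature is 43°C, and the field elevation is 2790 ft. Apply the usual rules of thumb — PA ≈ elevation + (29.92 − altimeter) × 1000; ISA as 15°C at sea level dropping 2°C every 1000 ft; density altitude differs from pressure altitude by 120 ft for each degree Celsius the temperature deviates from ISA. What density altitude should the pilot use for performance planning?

Pressure altitude = 2790 + (29.92 − 30.01) × 1000 = 2790 + (-90) = 2700 ft.
ISA temperature at 2700 ft = 15 − 2 × (2700/1000) = 9.6°C.
ISA deviation = 43 − 9.6 = +33.4°C.
Density altitude = 2700 + 120 × (33.4) = 6708 ft.

6708 ft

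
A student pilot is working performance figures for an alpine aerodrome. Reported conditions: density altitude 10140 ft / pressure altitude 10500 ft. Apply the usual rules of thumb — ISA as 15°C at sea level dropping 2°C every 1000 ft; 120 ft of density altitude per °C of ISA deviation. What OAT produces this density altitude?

-9°C

Density altitude − pressure altitude = 10140 − 10500 = -360 ft.
At 120 ft/°C that is an ISA deviation of -360/120 = -3°C.
ISA temperature at 10500 ft = 15 − 2 × (10500/1000) = -6°C.
OAT = ISA + deviation = -6 + (-3) = -9°C.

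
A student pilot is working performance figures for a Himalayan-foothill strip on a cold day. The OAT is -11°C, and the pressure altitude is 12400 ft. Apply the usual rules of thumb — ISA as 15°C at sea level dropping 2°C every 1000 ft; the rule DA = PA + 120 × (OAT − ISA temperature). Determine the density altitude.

12256 ft

ISA temperature at 12400 ft = 15 − 2 × (12400/1000) = -9.8°C.
ISA deviation = -11 − (-9.8) = -1.2°C.
Density altitude = 12400 + 120 × (-1.2) = 12400 + (-144) = 12256 ft.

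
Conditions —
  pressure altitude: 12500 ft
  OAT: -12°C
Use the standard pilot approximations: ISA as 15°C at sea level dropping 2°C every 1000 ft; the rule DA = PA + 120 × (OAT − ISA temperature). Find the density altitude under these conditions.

ISA temperature at 12500 ft = 15 − 2 × (12500/1000) = -10°C.
ISA deviation = -12 − (-10) = -2°C.
Density altitude = 12500 + 120 × (-2) = 12500 + (-240) = 12260 ft.

12260 ft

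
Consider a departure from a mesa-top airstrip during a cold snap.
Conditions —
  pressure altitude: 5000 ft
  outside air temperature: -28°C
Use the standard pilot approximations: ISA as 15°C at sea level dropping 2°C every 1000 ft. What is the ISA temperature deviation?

ISA-33°C

ISA temperature at 5000 ft = 15 − 2 × (5000/1000) = 5°C.
Deviation = OAT − ISA = -28 − 5 = -33°C.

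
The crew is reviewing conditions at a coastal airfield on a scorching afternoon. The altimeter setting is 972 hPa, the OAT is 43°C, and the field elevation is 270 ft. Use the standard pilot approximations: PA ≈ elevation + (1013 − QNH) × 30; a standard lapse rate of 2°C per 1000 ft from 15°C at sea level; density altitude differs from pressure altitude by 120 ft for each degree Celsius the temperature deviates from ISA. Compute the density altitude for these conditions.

Pressure altitude = 270 + (1013 − 972) × 30 = 270 + (+1230) = 1500 ft.
ISA temperature at 1500 ft = 15 − 2 × (1500/1000) = 12°C.
ISA deviation = 43 − 12 = +31°C.
Density altitude = 1500 + 120 × (31) = 5220 ft.

5220 ft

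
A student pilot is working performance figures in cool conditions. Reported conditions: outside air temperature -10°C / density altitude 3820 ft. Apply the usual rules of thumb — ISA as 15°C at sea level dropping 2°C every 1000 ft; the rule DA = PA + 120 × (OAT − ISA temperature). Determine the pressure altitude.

5500 ft

DA = PA + 120 × (OAT − (15 − 2·PA/1000)) = PA + 120·OAT − 1800 + 0.24·PA = 1.24·PA + 120·OAT − 1800.
So 1.24·PA = 3820 − 120 × (-10) + 1800 = 6820.
PA = 6820 / 1.24 = 5500 ft.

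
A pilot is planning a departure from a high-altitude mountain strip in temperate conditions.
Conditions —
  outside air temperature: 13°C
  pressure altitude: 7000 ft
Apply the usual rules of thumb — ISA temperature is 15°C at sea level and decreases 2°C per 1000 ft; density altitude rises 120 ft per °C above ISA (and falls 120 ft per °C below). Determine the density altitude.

8440 ft

ISA temperature at 7000 ft = 15 − 2 × (7000/1000) = 1°C.
ISA deviation = 13 − 1 = +12°C.
Density altitude = 7000 + 120 × (12) = 7000 + (+1440) = 8440 ft.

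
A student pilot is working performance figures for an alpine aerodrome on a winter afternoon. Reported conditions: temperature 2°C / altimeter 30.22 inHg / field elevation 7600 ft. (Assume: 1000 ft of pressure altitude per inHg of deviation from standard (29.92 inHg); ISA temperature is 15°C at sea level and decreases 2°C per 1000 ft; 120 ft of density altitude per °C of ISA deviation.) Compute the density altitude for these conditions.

7492 ft

Pressure altitude = 7600 + (29.92 − 30.22) × 1000 = 7600 + (-300) = 7300 ft.
ISA temperature at 7300 ft = 15 − 2 × (7300/1000) = 0.4°C.
ISA deviation = 2 − 0.4 = +1.6°C.
Density altitude = 7300 + 120 × (1.6) = 7492 ft.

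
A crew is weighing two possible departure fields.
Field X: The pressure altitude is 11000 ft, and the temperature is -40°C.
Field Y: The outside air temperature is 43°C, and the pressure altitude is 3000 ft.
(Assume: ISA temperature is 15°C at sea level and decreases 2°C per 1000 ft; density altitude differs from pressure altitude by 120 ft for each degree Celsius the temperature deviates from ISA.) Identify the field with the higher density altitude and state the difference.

Field X: ISA temp = -7°C, deviation -33°C, DA = 11000 + 120 × (-33) = 7040 ft.
Field Y: ISA temp = 9°C, deviation +34°C, DA = 3000 + 120 × 34 = 7080 ft.
Field Y is higher by 7080 − 7040 = 40 ft.

Field Y by 40 ft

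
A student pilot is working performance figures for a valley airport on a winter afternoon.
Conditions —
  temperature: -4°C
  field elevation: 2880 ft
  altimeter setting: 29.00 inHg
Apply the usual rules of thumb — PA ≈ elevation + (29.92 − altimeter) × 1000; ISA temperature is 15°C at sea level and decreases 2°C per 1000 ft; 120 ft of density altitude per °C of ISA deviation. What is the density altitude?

2432 ft

Pressure altitude = 2880 + (29.92 − 29.00) × 1000 = 2880 + (+920) = 3800 ft.
ISA temperature at 3800 ft = 15 − 2 × (3800/1000) = 7.4°C.
ISA deviation = -4 − 7.4 = -11.4°C.
Density altitude = 3800 + 120 × (-11.4) = 2432 ft.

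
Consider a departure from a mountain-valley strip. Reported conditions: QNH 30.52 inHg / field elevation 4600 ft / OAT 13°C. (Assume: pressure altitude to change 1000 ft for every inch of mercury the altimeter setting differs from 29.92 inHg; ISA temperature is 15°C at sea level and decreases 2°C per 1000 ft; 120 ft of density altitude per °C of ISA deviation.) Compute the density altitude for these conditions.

Pressure altitude = 4600 + (29.92 − 30.52) × 1000 = 4600 + (-600) = 4000 ft.
ISA temperature at 4000 ft = 15 − 2 × (4000/1000) = 7°C.
ISA deviation = 13 − 7 = +6°C.
Density altitude = 4000 + 120 × (6) = 4720 ft.

4720 ft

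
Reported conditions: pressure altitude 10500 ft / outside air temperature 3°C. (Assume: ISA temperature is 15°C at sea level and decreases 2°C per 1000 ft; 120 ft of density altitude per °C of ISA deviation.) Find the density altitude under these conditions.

ISA temperature at 10500 ft = 15 − 2 × (10500/1000) = -6°C.
ISA deviation = 3 − (-6) = +9°C.
Density altitude = 10500 + 120 × (9) = 10500 + (+1080) = 11580 ft.

11580 ft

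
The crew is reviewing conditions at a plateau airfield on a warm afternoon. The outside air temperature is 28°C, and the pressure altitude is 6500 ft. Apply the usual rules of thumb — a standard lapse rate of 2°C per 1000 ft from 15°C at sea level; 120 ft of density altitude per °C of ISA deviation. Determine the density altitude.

9620 ft

ISA temperature at 6500 ft = 15 − 2 × (6500/1000) = 2°C.
ISA deviation = 28 − 2 = +26°C.
Density altitude = 6500 + 120 × (26) = 6500 + (+3120) = 9620 ft.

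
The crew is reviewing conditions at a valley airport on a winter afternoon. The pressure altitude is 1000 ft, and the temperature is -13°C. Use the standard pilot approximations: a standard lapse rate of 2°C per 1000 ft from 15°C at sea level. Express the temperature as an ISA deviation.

ISA temperature at 1000 ft = 15 − 2 × (1000/1000) = 13°C.
Deviation = OAT − ISA = -13 − 13 = -26°C.

ISA-26°C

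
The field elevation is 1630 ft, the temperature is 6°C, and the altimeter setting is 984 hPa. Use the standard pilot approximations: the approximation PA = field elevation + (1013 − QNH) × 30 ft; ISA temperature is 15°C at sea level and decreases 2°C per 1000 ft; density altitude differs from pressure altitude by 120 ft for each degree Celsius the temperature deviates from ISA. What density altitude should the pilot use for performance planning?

Pressure altitude = 1630 + (1013 − 984) × 30 = 1630 + (+870) = 2500 ft.
ISA temperature at 2500 ft = 15 − 2 × (2500/1000) = 10°C.
ISA deviation = 6 − 10 = -4°C.
Density altitude = 2500 + 120 × (-4) = 2020 ft.

2020 ft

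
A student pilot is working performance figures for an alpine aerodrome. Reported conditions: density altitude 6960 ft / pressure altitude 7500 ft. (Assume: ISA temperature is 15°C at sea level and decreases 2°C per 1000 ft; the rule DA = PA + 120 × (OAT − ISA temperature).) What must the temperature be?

-4.5°C

Density altitude − pressure altitude = 6960 − 7500 = -540 ft.
At 120 ft/°C that is an ISA deviation of -540/120 = -4.5°C.
ISA temperature at 7500 ft = 15 − 2 × (7500/1000) = 0°C.
OAT = ISA + deviation = 0 + (-4.5) = -4.5°C.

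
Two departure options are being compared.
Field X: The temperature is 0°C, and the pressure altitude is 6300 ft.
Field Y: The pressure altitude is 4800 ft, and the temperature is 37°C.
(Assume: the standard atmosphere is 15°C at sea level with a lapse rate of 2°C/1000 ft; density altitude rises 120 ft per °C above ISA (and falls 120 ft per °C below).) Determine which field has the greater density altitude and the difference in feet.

Field X: ISA temp = 2.4°C, deviation -2.4°C, DA = 6300 + 120 × (-2.4) = 6012 ft.
Field Y: ISA temp = 5.4°C, deviation +31.6°C, DA = 4800 + 120 × 31.6 = 8592 ft.
Field Y is higher by 8592 − 6012 = 2580 ft.

Field Y by 2580 ft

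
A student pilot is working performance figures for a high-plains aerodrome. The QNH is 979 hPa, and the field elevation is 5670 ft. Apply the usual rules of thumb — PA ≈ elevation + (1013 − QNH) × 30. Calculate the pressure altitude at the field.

Pressure correction = (1013 − 979) × 30 = +1020 ft.
Pressure altitude = 5670 + (+1020) = 6690 ft.

6690 ft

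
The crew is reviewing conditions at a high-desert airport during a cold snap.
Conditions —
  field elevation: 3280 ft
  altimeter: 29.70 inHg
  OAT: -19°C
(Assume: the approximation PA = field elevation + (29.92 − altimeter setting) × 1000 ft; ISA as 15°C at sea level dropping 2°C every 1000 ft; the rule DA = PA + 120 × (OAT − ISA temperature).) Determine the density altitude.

Pressure altitude = 3280 + (29.92 − 29.70) × 1000 = 3280 + (+220) = 3500 ft.
ISA temperature at 3500 ft = 15 − 2 × (3500/1000) = 8°C.
ISA deviation = -19 − 8 = -27°C.
Density altitude = 3500 + 120 × (-27) = 260 ft.

260 ft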